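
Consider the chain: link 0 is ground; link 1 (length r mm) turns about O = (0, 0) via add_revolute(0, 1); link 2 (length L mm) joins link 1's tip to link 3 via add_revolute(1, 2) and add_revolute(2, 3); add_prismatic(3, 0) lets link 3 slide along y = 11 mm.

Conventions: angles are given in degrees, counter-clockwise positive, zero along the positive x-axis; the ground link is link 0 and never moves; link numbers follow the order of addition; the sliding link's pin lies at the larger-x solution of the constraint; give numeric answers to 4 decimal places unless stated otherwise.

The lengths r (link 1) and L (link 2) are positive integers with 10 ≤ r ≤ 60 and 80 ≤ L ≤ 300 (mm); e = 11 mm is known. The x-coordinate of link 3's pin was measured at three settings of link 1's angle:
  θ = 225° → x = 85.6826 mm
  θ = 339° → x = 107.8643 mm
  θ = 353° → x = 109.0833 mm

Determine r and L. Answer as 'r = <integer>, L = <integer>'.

constraint per measurement: (x − r cos θ)² + (r sin θ − e)² = L²
subtracting the θ₁ and θ₂ equations cancels the r² and L² terms:
r = (x₁² − x₂²) / (2[(x₁cos θ₁ + e sin θ₁) − (x₂cos θ₂ + e sin θ₂)]) = 13.0000 → r = 13
L² = (x₁ − r cos θ₁)² + (r sin θ₁ − e)² = 9408.9959 → L = 97.0000 → L = 97
check at θ₃=353°: x = 109.0833 (printed 109.0833) ✓

r = 13, L = 97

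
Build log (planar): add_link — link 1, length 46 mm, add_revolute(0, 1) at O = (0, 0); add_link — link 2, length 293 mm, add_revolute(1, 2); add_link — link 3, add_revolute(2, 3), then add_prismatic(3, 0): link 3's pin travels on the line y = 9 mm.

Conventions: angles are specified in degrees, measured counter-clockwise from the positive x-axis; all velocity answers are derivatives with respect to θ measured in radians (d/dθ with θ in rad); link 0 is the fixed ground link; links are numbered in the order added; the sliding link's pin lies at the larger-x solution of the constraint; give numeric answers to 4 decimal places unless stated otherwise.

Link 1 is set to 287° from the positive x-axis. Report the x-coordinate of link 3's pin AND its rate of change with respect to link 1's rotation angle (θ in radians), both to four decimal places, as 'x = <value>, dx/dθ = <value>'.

geometry: r = 46 mm, L = 293 mm, e = 9 mm
crank pin P = (r cos θ, r sin θ) = (13.449098, -43.990019)
h = r sin θ − e = -43.990019 − 9 = -52.990019
x = r cos θ + √(L² − h²) = 13.449098 + 288.168454 = 301.617552
dx/dθ = −r sin θ − h·r cos θ/√(L² − h²) (θ in radians; h = -52.990019) = 46.463114

x = 301.6176, dx/dθ = 46.4631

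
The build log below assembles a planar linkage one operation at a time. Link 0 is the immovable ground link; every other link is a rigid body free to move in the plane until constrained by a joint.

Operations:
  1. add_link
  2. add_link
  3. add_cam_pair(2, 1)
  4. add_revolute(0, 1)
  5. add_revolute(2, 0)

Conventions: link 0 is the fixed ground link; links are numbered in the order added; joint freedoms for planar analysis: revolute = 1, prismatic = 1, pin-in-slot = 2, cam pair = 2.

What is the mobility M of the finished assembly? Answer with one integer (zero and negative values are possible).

L=1 J1=0 J2=0
add link → L=2 J1=0 J2=0
add link → L=3 J1=0 J2=0
C@2,1 dof=2 J2 → L=3 J1=0 J2=1
R@0,1 dof=1 J1 → L=3 J1=1 J2=1
R@2,0 dof=1 J1 → L=3 J1=2 J2=1
M=3(L−1)−2J1−J2=3·2−2·2−1=1

M = 1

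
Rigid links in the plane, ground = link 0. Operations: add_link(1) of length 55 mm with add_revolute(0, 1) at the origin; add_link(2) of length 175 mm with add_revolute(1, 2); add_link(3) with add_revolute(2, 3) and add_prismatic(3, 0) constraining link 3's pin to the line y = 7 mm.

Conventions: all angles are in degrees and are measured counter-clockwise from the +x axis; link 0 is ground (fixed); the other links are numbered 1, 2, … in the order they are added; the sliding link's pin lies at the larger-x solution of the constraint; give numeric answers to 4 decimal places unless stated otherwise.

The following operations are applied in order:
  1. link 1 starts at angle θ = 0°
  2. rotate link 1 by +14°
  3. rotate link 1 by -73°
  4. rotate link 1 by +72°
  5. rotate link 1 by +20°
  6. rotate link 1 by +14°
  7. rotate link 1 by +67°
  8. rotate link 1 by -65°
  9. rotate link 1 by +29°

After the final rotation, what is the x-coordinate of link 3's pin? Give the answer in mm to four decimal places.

geometry: r = 55 mm, L = 175 mm, e = 7 mm; θ starts at 0°
rotate link 1 by +14°: θ ← 0° +14° = 14°
rotate link 1 by -73°: θ ← 14° -73° = -59°
rotate link 1 by +72°: θ ← -59° +72° = 13°
rotate link 1 by +20°: θ ← 13° +20° = 33°
rotate link 1 by +14°: θ ← 33° +14° = 47°
rotate link 1 by +67°: θ ← 47° +67° = 114°
rotate link 1 by -65°: θ ← 114° -65° = 49°
rotate link 1 by +29°: θ ← 49° +29° = 78°
crank pin P = (r cos θ, r sin θ) = (11.435143, 53.798118)
h = r sin θ − e = 53.798118 − 7 = 46.798118
x = r cos θ + √(L² − h²) = 11.435143 + 168.626618 = 180.061761

180.0618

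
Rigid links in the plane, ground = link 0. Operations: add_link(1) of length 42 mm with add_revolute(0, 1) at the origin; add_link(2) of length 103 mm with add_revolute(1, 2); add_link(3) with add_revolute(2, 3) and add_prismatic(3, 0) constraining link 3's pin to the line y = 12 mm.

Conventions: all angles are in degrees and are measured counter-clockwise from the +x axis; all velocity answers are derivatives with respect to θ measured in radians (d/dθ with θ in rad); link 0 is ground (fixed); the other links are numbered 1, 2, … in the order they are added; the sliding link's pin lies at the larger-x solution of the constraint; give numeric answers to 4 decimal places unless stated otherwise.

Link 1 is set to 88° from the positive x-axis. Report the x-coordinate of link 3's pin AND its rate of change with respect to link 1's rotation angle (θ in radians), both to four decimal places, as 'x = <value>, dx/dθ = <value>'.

geometry: r = 42 mm, L = 103 mm, e = 12 mm
crank pin P = (r cos θ, r sin θ) = (1.465779, 41.974415)
h = r sin θ − e = 41.974415 − 12 = 29.974415
x = r cos θ + √(L² − h²) = 1.465779 + 98.542044 = 100.007823
dx/dθ = −r sin θ − h·r cos θ/√(L² − h²) (θ in radians; h = 29.974415) = -42.420274

x = 100.0078, dx/dθ = -42.4203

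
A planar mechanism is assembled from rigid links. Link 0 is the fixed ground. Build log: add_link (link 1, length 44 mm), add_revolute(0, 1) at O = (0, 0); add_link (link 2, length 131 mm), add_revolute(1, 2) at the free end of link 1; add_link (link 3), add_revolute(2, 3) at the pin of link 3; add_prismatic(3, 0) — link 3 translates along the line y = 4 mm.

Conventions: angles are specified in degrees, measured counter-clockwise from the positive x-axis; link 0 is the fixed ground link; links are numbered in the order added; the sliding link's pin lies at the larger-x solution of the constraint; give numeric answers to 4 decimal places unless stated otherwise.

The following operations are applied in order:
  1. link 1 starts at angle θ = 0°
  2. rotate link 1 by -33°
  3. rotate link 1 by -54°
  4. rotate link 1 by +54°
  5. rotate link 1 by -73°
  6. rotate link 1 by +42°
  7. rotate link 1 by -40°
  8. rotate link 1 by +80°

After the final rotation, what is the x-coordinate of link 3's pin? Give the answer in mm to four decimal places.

geometry: r = 44 mm, L = 131 mm, e = 4 mm; θ starts at 0°
rotate link 1 by -33°: θ ← 0° -33° = -33°
rotate link 1 by -54°: θ ← -33° -54° = -87°
rotate link 1 by +54°: θ ← -87° +54° = -33°
rotate link 1 by -73°: θ ← -33° -73° = -106°
rotate link 1 by +42°: θ ← -106° +42° = -64°
rotate link 1 by -40°: θ ← -64° -40° = -104°
rotate link 1 by +80°: θ ← -104° +80° = -24°
crank pin P = (r cos θ, r sin θ) = (40.196000, -17.896412)
h = r sin θ − e = -17.896412 − 4 = -21.896412
x = r cos θ + √(L² − h²) = 40.196000 + 129.157064 = 169.353064

169.3531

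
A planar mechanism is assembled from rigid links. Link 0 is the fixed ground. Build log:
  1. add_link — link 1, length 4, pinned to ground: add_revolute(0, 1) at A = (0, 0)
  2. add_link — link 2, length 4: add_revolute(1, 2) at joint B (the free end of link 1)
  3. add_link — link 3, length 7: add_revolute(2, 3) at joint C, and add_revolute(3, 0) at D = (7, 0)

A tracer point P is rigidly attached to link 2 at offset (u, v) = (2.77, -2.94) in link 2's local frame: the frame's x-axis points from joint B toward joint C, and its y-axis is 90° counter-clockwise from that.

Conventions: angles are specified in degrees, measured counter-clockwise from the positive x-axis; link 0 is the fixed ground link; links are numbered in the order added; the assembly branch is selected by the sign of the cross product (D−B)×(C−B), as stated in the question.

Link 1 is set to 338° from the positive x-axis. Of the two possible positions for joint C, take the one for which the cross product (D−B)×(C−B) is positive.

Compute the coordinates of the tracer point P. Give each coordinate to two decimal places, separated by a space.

A=(0,0), D=(7.00,0)
B = A + 4.00·(cos338°, sin338°) = (3.7087, -1.4984)
|BD| = 3.6163
circle(B,4.00) ∩ circle(D,7.00): a=-2.7545, h=2.9005
  candidates: C₊=(0.0000,-0.0000) cross=10.489; C₋=(2.4036,-5.2795) cross=-10.489
  branch + wants cross > 0 → take C=(0.0000,-0.0000) (cross=10.489)
ex = (C−B)/|BC| = (-0.9272,0.3746); ey = (-0.3746,-0.9272)
P = B + 2.77·ex + -2.94·ey = (2.2418,2.2652)

2.24 2.27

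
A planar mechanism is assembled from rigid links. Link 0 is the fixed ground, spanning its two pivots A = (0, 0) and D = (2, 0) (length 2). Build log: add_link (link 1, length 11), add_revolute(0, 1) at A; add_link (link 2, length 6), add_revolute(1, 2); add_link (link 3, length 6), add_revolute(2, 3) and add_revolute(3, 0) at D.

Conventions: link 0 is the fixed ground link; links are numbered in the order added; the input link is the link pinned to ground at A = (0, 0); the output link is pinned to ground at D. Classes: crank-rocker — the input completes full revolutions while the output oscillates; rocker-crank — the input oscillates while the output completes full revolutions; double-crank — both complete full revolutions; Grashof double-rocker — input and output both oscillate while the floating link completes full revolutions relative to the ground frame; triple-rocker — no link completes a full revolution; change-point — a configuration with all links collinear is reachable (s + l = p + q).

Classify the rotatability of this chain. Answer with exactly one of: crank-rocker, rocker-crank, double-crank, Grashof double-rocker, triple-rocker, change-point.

lengths: ground=2, input=11, coupler=6, output=6
sorted: s=2 (shortest), l=11 (longest), p+q=12
s + l = 13 vs p + q = 12
s + l > p + q → non-Grashof → no link fully rotates → triple-rocker

triple-rocker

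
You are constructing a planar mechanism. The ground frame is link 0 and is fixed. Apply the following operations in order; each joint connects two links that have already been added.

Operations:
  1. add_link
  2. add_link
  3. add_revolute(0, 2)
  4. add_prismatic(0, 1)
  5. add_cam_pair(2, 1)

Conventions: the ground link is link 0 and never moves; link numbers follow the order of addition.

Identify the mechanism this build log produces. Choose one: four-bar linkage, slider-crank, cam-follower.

links: 3 (incl. ground); joints: 1 revolute, 1 prismatic, 1 higher (cam) pair, forming one closed loop
3 links, revolute + prismatic + higher pair in one loop → cam-follower

cam-follower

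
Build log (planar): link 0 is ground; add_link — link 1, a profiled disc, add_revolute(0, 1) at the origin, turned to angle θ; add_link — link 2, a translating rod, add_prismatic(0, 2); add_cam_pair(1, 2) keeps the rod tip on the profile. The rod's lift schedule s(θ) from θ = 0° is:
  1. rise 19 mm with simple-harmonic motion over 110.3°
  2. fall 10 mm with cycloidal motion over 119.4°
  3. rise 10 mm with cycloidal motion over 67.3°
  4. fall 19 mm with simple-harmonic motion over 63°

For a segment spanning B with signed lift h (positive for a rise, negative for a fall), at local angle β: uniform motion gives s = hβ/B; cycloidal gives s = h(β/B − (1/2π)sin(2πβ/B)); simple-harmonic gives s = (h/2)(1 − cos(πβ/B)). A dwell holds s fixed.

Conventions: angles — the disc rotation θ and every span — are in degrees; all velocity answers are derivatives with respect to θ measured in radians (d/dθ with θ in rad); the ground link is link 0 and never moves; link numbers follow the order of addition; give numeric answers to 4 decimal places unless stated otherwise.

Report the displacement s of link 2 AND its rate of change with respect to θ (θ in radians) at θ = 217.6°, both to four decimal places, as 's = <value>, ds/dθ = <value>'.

seg 1 [0°–110.3°] simple-harmonic, h=19: full span → s += 19 → s = 19.0000
seg 2 [110.3°–229.7°] cycloidal, h=-10: θ=217.6° here. β=107.3, B=119.4. -10·(0.8987 − sin(2π·0.8987)/(2π)) = -9.9329 → s = 9.0671
velocity in seg [110.3°–229.7°] (cycloidal), θ in radians: β = 107.3° = 1.8727 rad, B = 119.4° = 2.0839 rad; ds/dθ = (h/B)(1 − cos(2πβ/B)) = ((-10)/2.0839)(1 − cos(2π·0.8987)) = -0.940345 mm/rad

s = 9.0671, ds/dθ = -0.9403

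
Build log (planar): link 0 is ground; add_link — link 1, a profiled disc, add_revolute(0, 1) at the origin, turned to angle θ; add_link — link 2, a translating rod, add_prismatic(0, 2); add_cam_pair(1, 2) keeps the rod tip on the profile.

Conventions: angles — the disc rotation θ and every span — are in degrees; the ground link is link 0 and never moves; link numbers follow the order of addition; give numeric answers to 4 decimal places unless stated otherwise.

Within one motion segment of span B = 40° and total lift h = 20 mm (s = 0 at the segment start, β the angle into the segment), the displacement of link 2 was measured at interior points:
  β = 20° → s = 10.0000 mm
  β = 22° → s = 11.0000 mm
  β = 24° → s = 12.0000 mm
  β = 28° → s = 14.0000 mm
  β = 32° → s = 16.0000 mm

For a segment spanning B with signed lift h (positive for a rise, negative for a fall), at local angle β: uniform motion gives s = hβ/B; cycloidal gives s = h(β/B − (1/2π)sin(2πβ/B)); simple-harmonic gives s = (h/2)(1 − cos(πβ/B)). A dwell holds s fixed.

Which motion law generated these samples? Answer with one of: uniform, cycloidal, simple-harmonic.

candidates at β/B = r: uniform s = h·r (linear in β); cycloidal s = h·(r − sin(2πr)/(2π)); simple-harmonic s = (h/2)(1 − cos(πr))
β=20°: printed 10.0000 | uniform 10.0000, cycloidal 10.0000, simple-harmonic 10.0000
β=22°: printed 11.0000 | uniform 11.0000, cycloidal 11.9836, simple-harmonic 11.5643
β=24°: printed 12.0000 | uniform 12.0000, cycloidal 13.8710, simple-harmonic 13.0902
β=28°: printed 14.0000 | uniform 14.0000, cycloidal 17.0273, simple-harmonic 15.8779
β=32°: printed 16.0000 | uniform 16.0000, cycloidal 19.0273, simple-harmonic 18.0902
only one law matches every sample → uniform

uniform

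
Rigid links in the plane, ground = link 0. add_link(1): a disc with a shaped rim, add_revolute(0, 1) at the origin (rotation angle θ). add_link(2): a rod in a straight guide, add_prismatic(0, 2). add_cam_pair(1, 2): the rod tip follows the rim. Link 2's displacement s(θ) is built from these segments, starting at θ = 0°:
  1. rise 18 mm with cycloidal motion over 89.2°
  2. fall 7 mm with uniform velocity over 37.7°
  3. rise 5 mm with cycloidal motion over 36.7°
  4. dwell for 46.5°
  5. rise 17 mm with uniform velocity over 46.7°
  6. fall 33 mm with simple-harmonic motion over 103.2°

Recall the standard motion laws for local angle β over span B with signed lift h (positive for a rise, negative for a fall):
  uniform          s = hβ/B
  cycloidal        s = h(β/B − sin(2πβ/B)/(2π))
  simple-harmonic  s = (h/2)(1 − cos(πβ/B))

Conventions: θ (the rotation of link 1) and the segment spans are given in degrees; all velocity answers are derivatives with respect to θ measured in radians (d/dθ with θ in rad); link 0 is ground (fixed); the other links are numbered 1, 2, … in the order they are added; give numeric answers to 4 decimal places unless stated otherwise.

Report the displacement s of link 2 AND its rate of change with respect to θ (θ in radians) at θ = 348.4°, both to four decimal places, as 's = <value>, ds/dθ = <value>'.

segment 1 (0° to 89.2°, cycloidal, h = 18) is passed completely: s = 0.0000 + (18) = 18.0000
segment 2 (89.2° to 126.9°, uniform, h = -7) is passed completely: s = 18.0000 + (-7) = 11.0000
segment 3 (126.9° to 163.6°, cycloidal, h = 5) is passed completely: s = 11.0000 + (5) = 16.0000
segment 4 (163.6° to 210.1°, dwell): s unchanged at 16.0000
segment 5 (210.1° to 256.8°, uniform, h = 17) is passed completely: s = 16.0000 + (17) = 33.0000
θ = 348.4° falls in segment 6 (256.8° to 360°, simple-harmonic, h = -33): β = 348.4 − 256.8 = 91.6°, B = 103.2°; Δs = -33/2·(1 − cos(π·0.8876)) = -31.9819; s = 33.0000 − 31.9819 = 1.0181
velocity in seg [256.8°–360°] (simple-harmonic), θ in radians: β = 91.6° = 1.5987 rad, B = 103.2° = 1.8012 rad; ds/dθ = (πh/(2B)) sin(πβ/B) = (π·(-33)/(2·1.8012)) sin(π·0.8876) = -9.952707 mm/rad

s = 1.0181, ds/dθ = -9.9527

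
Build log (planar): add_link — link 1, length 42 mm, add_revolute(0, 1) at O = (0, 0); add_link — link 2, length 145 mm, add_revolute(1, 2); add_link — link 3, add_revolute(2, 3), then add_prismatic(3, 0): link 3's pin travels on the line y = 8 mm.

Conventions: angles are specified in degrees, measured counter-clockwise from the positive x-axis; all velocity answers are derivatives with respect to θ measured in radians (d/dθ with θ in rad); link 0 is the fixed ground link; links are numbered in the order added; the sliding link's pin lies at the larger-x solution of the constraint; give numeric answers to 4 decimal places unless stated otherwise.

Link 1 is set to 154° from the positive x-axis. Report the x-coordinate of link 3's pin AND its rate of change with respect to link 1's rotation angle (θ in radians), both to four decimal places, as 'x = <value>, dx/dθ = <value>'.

geometry: r = 42 mm, L = 145 mm, e = 8 mm
crank pin P = (r cos θ, r sin θ) = (-37.749350, 18.411588)
h = r sin θ − e = 18.411588 − 8 = 10.411588
x = r cos θ + √(L² − h²) = -37.749350 + 144.625720 = 106.876370
dx/dθ = −r sin θ − h·r cos θ/√(L² − h²) (θ in radians; h = 10.411588) = -15.694017

x = 106.8764, dx/dθ = -15.6940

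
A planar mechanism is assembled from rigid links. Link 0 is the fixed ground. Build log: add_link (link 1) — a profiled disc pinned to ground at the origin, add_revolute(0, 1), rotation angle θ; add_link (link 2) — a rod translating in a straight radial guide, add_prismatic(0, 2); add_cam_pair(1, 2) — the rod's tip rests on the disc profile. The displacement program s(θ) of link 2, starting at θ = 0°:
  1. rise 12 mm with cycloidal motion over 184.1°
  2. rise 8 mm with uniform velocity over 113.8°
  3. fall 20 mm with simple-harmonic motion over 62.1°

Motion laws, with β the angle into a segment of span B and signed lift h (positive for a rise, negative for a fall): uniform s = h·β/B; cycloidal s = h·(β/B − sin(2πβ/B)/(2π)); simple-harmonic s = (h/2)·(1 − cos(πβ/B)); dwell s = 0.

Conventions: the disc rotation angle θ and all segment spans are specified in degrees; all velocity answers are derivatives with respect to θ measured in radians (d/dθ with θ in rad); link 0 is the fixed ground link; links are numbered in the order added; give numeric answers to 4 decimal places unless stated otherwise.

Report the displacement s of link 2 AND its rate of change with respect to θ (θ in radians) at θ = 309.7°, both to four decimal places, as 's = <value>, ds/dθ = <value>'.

seg 1 [0°–184.1°] cycloidal, h=12: full span → s += 12 → s = 12.0000
seg 2 [184.1°–297.9°] uniform, h=8: full span → s += 8 → s = 20.0000
seg 3 [297.9°–360°] simple-harmonic, h=-20: θ=309.7° here. β=11.8, B=62.1. -20/2·(1 − cos(π·0.1900)) = -1.7295 → s = 18.2705
velocity in seg [297.9°–360°] (simple-harmonic), θ in radians: β = 11.8° = 0.2059 rad, B = 62.1° = 1.0838 rad; ds/dθ = (πh/(2B)) sin(πβ/B) = (π·(-20)/(2·1.0838)) sin(π·0.1900) = -16.293485 mm/rad

s = 18.2705, ds/dθ = -16.2935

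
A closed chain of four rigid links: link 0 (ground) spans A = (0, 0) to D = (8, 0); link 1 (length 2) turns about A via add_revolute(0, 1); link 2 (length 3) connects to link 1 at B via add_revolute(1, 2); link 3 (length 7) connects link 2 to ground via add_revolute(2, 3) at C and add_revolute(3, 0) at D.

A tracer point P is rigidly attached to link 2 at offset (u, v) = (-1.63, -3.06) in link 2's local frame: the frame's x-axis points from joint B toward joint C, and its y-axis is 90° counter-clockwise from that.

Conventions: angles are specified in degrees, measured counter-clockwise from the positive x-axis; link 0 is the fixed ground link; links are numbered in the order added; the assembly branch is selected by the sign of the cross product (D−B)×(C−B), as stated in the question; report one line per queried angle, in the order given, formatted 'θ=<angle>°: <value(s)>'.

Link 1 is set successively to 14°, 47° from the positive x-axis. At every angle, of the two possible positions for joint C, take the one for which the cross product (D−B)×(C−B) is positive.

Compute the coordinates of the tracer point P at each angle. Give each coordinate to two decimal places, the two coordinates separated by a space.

A=(0,0), D=(8.00,0)
θ=14°: B = A + 2.00·(cos14°, sin14°) = (1.9406, 0.4838)
θ=14°: |BD| = 6.0787
θ=14°: circle(B,3.00) ∩ circle(D,7.00): a=-0.2508, h=2.9895
θ=14°:   candidates: C₊=(1.9285,3.4838) cross=18.172; C₋=(1.4526,-2.4762) cross=-18.172
θ=14°:   branch + wants cross > 0 → take C=(1.9285,3.4838) (cross=18.172)
θ=14°: ex = (C−B)/|BC| = (-0.0040,1.0000); ey = (-1.0000,-0.0040)
θ=14°: P = B + -1.63·ex + -3.06·ey = (5.0071,-1.1338)
θ=47°: B = A + 2.00·(cos47°, sin47°) = (1.3640, 1.4627)
θ=47°: |BD| = 6.7953
θ=47°: circle(B,3.00) ∩ circle(D,7.00): a=0.4544, h=2.9654
θ=47°:   candidates: C₊=(2.4461,4.2608) cross=20.151; C₋=(1.1695,-1.5310) cross=-20.151
θ=47°:   branch + wants cross > 0 → take C=(2.4461,4.2608) (cross=20.151)
θ=47°: ex = (C−B)/|BC| = (0.3607,0.9327); ey = (-0.9327,0.3607)
θ=47°: P = B + -1.63·ex + -3.06·ey = (3.6301,-1.1613)

θ=14°: 5.01 -1.13
θ=47°: 3.63 -1.16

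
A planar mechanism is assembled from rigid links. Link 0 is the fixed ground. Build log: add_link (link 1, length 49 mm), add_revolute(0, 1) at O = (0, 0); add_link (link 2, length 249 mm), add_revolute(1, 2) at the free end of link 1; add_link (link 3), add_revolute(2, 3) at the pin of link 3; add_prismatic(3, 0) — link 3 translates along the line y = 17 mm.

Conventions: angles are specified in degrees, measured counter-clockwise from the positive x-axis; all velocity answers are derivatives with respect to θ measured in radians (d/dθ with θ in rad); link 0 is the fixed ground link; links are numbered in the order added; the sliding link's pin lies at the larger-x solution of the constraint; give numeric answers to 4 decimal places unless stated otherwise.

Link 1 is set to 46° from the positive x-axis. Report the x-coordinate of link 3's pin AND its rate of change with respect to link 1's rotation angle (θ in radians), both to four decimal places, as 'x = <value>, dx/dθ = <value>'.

geometry: r = 49 mm, L = 249 mm, e = 17 mm
crank pin P = (r cos θ, r sin θ) = (34.038260, 35.247650)
h = r sin θ − e = 35.247650 − 17 = 18.247650
x = r cos θ + √(L² − h²) = 34.038260 + 248.330472 = 282.368732
dx/dθ = −r sin θ − h·r cos θ/√(L² − h²) (θ in radians; h = 18.247650) = -37.748826

x = 282.3687, dx/dθ = -37.7488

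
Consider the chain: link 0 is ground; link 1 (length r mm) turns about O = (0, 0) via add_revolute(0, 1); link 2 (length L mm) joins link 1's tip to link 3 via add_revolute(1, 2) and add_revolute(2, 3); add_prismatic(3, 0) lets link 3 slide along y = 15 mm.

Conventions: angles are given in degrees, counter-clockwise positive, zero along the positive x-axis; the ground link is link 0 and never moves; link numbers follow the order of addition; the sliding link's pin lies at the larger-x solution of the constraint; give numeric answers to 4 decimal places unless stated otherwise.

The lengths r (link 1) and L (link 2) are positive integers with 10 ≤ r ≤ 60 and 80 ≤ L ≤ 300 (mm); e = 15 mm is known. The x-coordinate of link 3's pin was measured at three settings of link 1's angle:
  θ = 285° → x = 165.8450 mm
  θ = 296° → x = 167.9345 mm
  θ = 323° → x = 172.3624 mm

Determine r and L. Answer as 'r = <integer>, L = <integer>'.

constraint per measurement: (x − r cos θ)² + (r sin θ − e)² = L²
subtracting the θ₁ and θ₂ equations cancels the r² and L² terms:
r = (x₁² − x₂²) / (2[(x₁cos θ₁ + e sin θ₁) − (x₂cos θ₂ + e sin θ₂)]) = 11.0002 → r = 11
L² = (x₁ − r cos θ₁)² + (r sin θ₁ − e)² = 27224.9950 → L = 165.0000 → L = 165
check at θ₃=323°: x = 172.3624 (printed 172.3624) ✓

r = 11, L = 165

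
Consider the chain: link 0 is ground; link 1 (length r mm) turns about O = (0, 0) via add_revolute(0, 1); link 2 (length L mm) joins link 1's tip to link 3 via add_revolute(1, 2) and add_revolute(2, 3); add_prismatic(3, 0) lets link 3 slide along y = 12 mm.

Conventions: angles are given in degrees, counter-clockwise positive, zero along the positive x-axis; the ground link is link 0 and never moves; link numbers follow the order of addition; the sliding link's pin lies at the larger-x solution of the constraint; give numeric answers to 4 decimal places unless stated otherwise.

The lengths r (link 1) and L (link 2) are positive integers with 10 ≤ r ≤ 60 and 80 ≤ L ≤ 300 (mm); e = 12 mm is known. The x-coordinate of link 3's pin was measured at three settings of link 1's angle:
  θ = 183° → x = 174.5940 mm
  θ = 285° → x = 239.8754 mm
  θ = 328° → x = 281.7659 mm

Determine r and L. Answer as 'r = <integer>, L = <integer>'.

constraint per measurement: (x − r cos θ)² + (r sin θ − e)² = L²
subtracting the θ₁ and θ₂ equations cancels the r² and L² terms:
r = (x₁² − x₂²) / (2[(x₁cos θ₁ + e sin θ₁) − (x₂cos θ₂ + e sin θ₂)]) = 60.0001 → r = 60
L² = (x₁ − r cos θ₁)² + (r sin θ₁ − e)² = 55224.9956 → L = 235.0000 → L = 235
check at θ₃=328°: x = 281.7659 (printed 281.7659) ✓

r = 60, L = 235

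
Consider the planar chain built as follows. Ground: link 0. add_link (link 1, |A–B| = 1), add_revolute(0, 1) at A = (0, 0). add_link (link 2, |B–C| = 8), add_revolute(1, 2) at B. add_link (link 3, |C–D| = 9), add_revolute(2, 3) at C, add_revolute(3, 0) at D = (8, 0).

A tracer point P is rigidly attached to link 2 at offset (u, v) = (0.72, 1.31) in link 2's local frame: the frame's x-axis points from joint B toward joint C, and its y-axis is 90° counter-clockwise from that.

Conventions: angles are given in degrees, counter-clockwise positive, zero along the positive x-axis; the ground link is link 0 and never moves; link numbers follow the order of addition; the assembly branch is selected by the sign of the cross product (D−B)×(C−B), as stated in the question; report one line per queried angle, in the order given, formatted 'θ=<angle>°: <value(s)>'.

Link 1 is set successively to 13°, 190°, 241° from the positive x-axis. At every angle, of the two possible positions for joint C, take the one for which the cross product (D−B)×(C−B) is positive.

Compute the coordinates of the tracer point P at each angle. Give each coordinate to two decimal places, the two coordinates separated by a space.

A=(0,0), D=(8.00,0)
θ=13°: B = A + 1.00·(cos13°, sin13°) = (0.9744, 0.2250)
θ=13°: |BD| = 7.0292
θ=13°: circle(B,8.00) ∩ circle(D,9.00): a=2.3054, h=7.6606
θ=13°:   candidates: C₊=(3.5237,7.8079) cross=53.848; C₋=(3.0334,-7.5055) cross=-53.848
θ=13°:   branch + wants cross > 0 → take C=(3.5237,7.8079) (cross=53.848)
θ=13°: ex = (C−B)/|BC| = (0.3187,0.9479); ey = (-0.9479,0.3187)
θ=13°: P = B + 0.72·ex + 1.31·ey = (-0.0379,1.3249)
θ=190°: B = A + 1.00·(cos190°, sin190°) = (-0.9848, -0.1736)
θ=190°: |BD| = 8.9865
θ=190°: circle(B,8.00) ∩ circle(D,9.00): a=3.5474, h=7.1705
θ=190°:   candidates: C₊=(2.4234,7.0641) cross=64.438; C₋=(2.7005,-7.2743) cross=-64.438
θ=190°:   branch + wants cross > 0 → take C=(2.4234,7.0641) (cross=64.438)
θ=190°: ex = (C−B)/|BC| = (0.4260,0.9047); ey = (-0.9047,0.4260)
θ=190°: P = B + 0.72·ex + 1.31·ey = (-1.8632,1.0358)
θ=241°: B = A + 1.00·(cos241°, sin241°) = (-0.4848, -0.8746)
θ=241°: |BD| = 8.5298
θ=241°: circle(B,8.00) ∩ circle(D,9.00): a=3.2684, h=7.3019
θ=241°:   candidates: C₊=(2.0176,6.7239) cross=62.284; C₋=(3.5151,-7.8029) cross=-62.284
θ=241°:   branch + wants cross > 0 → take C=(2.0176,6.7239) (cross=62.284)
θ=241°: ex = (C−B)/|BC| = (0.3128,0.9498); ey = (-0.9498,0.3128)
θ=241°: P = B + 0.72·ex + 1.31·ey = (-1.5039,0.2190)

θ=13°: -0.04 1.32
θ=190°: -1.86 1.04
θ=241°: -1.50 0.22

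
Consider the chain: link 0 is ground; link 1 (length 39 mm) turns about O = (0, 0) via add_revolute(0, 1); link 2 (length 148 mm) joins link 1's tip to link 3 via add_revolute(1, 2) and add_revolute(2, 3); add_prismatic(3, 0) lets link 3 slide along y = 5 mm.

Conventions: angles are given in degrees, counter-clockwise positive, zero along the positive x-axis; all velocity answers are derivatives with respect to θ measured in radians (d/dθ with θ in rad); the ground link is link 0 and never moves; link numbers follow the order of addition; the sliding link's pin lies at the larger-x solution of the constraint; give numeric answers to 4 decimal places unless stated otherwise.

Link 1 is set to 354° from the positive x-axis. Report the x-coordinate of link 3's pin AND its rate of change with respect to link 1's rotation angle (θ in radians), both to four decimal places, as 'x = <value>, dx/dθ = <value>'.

geometry: r = 39 mm, L = 148 mm, e = 5 mm
crank pin P = (r cos θ, r sin θ) = (38.786354, -4.076610)
h = r sin θ − e = -4.076610 − 5 = -9.076610
x = r cos θ + √(L² − h²) = 38.786354 + 147.721411 = 186.507765
dx/dθ = −r sin θ − h·r cos θ/√(L² − h²) (θ in radians; h = -9.076610) = 6.459803

x = 186.5078, dx/dθ = 6.4598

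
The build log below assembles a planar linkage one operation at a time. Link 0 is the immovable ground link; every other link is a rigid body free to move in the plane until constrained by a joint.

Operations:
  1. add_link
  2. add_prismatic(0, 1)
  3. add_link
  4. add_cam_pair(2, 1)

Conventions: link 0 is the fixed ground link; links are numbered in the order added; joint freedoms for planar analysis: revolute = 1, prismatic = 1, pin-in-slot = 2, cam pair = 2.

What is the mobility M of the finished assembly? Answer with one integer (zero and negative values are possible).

L=1 J1=0 J2=0
add link → L=2 J1=0 J2=0
P@0,1 dof=1 J1 → L=2 J1=1 J2=0
add link → L=3 J1=1 J2=0
C@2,1 dof=2 J2 → L=3 J1=1 J2=1
M=3(L−1)−2J1−J2=3·2−2·1−1=3

M = 3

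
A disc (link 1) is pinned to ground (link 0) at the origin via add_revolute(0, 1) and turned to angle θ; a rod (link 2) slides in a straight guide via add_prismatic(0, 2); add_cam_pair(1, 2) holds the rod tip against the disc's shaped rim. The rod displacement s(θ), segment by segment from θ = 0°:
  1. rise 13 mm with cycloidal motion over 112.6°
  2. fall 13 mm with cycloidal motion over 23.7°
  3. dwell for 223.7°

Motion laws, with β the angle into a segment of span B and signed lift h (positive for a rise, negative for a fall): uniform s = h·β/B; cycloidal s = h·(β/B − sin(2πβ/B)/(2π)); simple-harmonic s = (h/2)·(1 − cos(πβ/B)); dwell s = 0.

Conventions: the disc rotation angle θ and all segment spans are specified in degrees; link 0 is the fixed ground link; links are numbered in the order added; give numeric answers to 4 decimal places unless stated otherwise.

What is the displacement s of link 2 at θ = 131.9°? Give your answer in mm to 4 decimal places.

segment 1 (0° to 112.6°, cycloidal, h = 13) is passed completely: s = 0.0000 + (13) = 13.0000
θ = 131.9° falls in segment 2 (112.6° to 136.3°, cycloidal, h = -13): β = 131.9 − 112.6 = 19.3°, B = 23.7°; Δs = -13·(0.8143 − sin(2π·0.8143)/(2π)) = -12.4887; s = 13.0000 − 12.4887 = 0.5113

0.5113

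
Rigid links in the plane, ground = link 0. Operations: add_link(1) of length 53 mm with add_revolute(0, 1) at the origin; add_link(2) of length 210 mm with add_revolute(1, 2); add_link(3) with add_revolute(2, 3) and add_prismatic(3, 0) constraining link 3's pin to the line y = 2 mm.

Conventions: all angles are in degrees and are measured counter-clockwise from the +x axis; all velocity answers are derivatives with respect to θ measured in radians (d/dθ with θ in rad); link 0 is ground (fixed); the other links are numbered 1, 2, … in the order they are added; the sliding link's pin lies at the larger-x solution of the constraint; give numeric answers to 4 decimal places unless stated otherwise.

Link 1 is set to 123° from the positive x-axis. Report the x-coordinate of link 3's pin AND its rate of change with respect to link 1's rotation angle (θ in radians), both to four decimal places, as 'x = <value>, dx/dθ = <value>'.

geometry: r = 53 mm, L = 210 mm, e = 2 mm
crank pin P = (r cos θ, r sin θ) = (-28.865869, 44.449540)
h = r sin θ − e = 44.449540 − 2 = 42.449540
x = r cos θ + √(L² − h²) = -28.865869 + 205.664865 = 176.798996
dx/dθ = −r sin θ − h·r cos θ/√(L² − h²) (θ in radians; h = 42.449540) = -38.491581

x = 176.7990, dx/dθ = -38.4916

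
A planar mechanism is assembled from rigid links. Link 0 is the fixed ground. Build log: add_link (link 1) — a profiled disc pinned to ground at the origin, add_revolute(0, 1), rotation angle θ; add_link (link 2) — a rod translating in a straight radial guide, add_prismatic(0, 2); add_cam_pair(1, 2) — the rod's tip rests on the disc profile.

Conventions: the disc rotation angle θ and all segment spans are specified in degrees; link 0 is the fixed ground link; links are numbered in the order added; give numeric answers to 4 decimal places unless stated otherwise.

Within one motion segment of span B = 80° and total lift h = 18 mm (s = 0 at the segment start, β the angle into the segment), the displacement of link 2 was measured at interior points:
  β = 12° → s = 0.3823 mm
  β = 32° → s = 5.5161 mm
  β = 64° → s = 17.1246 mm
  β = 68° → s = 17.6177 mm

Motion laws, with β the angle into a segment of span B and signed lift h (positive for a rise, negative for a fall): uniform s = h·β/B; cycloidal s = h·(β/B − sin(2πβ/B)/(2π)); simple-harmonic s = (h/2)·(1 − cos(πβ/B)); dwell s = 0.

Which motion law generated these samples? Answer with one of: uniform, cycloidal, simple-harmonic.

candidates at β/B = r: uniform s = h·r (linear in β); cycloidal s = h·(r − sin(2πr)/(2π)); simple-harmonic s = (h/2)(1 − cos(πr))
β=12°: printed 0.3823 | uniform 2.7000, cycloidal 0.3823, simple-harmonic 0.9809
β=32°: printed 5.5161 | uniform 7.2000, cycloidal 5.5161, simple-harmonic 6.2188
β=64°: printed 17.1246 | uniform 14.4000, cycloidal 17.1246, simple-harmonic 16.2812
β=68°: printed 17.6177 | uniform 15.3000, cycloidal 17.6177, simple-harmonic 17.0191
only one law matches every sample → cycloidal

cycloidal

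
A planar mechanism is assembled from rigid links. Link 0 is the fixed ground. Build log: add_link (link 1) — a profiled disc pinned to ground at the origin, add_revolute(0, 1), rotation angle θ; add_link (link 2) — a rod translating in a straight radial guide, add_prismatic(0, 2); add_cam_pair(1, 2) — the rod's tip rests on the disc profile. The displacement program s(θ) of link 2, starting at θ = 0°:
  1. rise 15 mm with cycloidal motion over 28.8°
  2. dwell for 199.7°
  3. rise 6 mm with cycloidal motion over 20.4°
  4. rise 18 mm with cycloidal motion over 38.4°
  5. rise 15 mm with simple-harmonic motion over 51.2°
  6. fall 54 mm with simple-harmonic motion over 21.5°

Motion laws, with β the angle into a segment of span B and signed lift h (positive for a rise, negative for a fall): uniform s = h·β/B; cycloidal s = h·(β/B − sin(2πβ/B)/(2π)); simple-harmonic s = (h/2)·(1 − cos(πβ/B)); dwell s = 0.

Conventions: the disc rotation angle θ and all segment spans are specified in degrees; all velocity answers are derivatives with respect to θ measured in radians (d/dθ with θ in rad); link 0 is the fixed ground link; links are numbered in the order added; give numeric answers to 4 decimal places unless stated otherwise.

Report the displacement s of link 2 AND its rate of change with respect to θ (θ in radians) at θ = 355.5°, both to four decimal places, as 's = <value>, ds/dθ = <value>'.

seg 1 [0°–28.8°] cycloidal, h=15: full span → s += 15 → s = 15.0000
seg 2 [28.8°–228.5°] dwell: s stays 15.0000
seg 3 [228.5°–248.9°] cycloidal, h=6: full span → s += 6 → s = 21.0000
seg 4 [248.9°–287.3°] cycloidal, h=18: full span → s += 18 → s = 39.0000
seg 5 [287.3°–338.5°] simple-harmonic, h=15: full span → s += 15 → s = 54.0000
seg 6 [338.5°–360°] simple-harmonic, h=-54: θ=355.5° here. β=17, B=21.5. -54/2·(1 − cos(π·0.7907)) = -48.3704 → s = 5.6296
velocity in seg [338.5°–360°] (simple-harmonic), θ in radians: β = 17° = 0.2967 rad, B = 21.5° = 0.3752 rad; ds/dθ = (πh/(2B)) sin(πβ/B) = (π·(-54)/(2·0.3752)) sin(π·0.7907) = -138.153686 mm/rad

s = 5.6296, ds/dθ = -138.1537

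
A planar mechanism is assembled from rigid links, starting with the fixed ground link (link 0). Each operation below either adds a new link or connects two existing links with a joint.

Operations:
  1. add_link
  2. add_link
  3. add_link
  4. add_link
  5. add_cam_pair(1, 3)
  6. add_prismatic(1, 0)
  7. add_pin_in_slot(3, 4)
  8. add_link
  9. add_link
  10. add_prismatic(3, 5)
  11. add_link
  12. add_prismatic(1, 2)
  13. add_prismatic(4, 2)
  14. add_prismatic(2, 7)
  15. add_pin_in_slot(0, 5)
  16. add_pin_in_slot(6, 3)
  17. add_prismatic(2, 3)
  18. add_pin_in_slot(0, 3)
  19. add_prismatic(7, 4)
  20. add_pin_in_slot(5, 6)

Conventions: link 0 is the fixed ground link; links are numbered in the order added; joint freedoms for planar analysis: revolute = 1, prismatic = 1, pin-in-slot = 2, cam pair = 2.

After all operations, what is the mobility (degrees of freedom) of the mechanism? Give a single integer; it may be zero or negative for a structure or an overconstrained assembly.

link 0 = ground. State L|J1|J2 = 1|0|0
+link1  2|0|0
+link2  3|0|0
+link3  4|0|0
+link4  5|0|0
C(1,3) f=2→J2  5|0|1
P(1,0) f=1→J1  5|1|1
PS(3,4) f=2→J2  5|1|2
+link5  6|1|2
+link6  7|1|2
P(3,5) f=1→J1  7|2|2
+link7  8|2|2
P(1,2) f=1→J1  8|3|2
P(4,2) f=1→J1  8|4|2
P(2,7) f=1→J1  8|5|2
PS(0,5) f=2→J2  8|5|3
PS(6,3) f=2→J2  8|5|4
P(2,3) f=1→J1  8|6|4
PS(0,3) f=2→J2  8|6|5
P(7,4) f=1→J1  8|7|5
PS(5,6) f=2→J2  8|7|6
M = 3(8−1)−2·7−6 = 21−14−6 = 1

M = 1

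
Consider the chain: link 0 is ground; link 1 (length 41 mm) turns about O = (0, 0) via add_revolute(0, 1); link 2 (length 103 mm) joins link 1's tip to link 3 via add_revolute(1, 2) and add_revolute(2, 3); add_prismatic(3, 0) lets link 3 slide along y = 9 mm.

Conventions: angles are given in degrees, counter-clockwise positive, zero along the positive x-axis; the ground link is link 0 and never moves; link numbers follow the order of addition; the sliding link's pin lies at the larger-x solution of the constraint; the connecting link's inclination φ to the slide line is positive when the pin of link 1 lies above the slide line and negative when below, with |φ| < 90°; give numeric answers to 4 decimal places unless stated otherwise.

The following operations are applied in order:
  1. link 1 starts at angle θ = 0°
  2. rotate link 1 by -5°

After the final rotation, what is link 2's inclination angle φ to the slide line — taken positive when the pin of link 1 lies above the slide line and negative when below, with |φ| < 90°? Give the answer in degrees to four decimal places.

geometry: r = 41 mm, L = 103 mm, e = 9 mm; θ starts at 0°
rotate link 1 by -5°: θ ← 0° -5° = -5°
h = r sin θ − e = -3.573385 − 9 = -12.573385
sin φ = h / L = -12.573385 / 103 = -0.12207170
φ = arcsin(-0.12207170) = -7.011682°

-7.0117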